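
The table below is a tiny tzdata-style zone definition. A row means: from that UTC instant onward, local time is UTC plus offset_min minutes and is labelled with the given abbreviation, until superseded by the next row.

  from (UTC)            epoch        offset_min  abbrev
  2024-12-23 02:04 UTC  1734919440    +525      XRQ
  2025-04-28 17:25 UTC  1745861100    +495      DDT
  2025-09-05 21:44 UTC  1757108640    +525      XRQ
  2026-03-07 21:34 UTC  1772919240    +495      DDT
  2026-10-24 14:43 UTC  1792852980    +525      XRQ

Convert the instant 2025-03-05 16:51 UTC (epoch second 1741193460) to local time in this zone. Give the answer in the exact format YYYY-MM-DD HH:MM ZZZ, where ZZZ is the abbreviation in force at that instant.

Query: 2025-03-05 16:51 UTC
Rule 1/5 (XRQ, +08:45): 2024-12-23 02:04 UTC ≤ query < 2025-04-28 17:25 UTC
16·60 + 51 + 525 = 1536 min
1536 = 1·1440 + 96; 96 = 1·60 + 36 → 01:36, 2025-03-05 + 1 day = 2025-03-06
→ 2025-03-06 01:36 XRQ

2025-03-06 01:36 XRQ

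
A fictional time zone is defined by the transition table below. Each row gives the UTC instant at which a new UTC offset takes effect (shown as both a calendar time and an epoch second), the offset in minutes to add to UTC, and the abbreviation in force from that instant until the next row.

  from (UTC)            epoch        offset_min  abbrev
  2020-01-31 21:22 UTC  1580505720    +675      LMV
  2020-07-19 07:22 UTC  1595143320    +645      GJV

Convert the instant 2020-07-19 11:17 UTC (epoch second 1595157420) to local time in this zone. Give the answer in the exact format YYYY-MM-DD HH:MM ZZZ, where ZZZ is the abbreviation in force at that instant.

Query: 2020-07-19 11:17 UTC
Rule 2/2 (GJV, +10:45): 2020-07-19 07:22 UTC ≤ query < +∞
11·60 + 17 + 645 = 1322 min
1322 = 0·1440 + 1322; 1322 = 22·60 + 2 → 22:02, same day
→ 2020-07-19 22:02 GJV

2020-07-19 22:02 GJV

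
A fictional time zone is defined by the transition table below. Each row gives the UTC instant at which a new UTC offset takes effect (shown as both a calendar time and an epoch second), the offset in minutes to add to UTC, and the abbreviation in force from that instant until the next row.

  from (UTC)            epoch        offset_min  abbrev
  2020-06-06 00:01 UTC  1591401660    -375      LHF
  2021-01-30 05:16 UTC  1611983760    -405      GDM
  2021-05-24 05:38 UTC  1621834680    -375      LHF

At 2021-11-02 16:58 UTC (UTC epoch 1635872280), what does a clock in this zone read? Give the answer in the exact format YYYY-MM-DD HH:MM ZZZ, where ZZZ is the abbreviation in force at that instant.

2021-11-02 10:43 LHF

Query: 2021-11-02 16:58 UTC
Rule 3/3 (LHF, -06:15): 2021-05-24 05:38 UTC ≤ query < +∞
16·60 + 58 - 375 = 643 min
643 = 0·1440 + 643; 643 = 10·60 + 43 → 10:43, same day
→ 2021-11-02 10:43 LHF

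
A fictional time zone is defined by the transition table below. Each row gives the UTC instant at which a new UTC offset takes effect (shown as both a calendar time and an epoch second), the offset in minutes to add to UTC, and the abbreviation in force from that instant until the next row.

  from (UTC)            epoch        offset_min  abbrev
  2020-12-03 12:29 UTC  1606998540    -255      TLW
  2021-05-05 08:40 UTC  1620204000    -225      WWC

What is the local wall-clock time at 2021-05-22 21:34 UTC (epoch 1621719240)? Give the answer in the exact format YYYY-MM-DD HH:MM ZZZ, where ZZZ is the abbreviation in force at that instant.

Query: 2021-05-22 21:34 UTC
Rule 2/2 (WWC, -03:45): 2021-05-05 08:40 UTC ≤ query < +∞
21·60 + 34 - 225 = 1069 min
1069 = 0·1440 + 1069; 1069 = 17·60 + 49 → 17:49, same day
→ 2021-05-22 17:49 WWC

2021-05-22 17:49 WWC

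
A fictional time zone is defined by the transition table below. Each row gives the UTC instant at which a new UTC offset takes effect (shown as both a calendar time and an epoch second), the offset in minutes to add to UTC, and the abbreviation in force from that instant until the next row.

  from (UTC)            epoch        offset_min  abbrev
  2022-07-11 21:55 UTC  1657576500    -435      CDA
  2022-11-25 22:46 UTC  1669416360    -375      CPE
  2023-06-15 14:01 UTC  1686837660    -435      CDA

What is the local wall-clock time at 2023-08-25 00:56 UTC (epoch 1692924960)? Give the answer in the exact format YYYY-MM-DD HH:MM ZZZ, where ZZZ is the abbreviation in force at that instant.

Query: 2023-08-25 00:56 UTC
Rule 3/3 (CDA, -07:15): 2023-06-15 14:01 UTC ≤ query < +∞
0·60 + 56 - 435 = -379 min
-379 = -1·1440 + 1061; 1061 = 17·60 + 41 → 17:41, 2023-08-25 - 1 day = 2023-08-24
→ 2023-08-24 17:41 CDA

2023-08-24 17:41 CDA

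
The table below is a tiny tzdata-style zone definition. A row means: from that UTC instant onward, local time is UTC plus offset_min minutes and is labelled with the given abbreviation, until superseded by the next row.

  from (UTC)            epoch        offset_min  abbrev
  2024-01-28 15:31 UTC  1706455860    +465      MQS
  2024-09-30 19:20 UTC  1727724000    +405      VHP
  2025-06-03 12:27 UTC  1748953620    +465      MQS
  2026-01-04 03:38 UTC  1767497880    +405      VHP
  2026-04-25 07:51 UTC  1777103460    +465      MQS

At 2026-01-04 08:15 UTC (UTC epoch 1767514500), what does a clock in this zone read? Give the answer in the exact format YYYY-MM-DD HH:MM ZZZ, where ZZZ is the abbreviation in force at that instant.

2026-01-04 15:00 VHP

Query: 2026-01-04 08:15 UTC
Rule 4/5 (VHP, +06:45): 2026-01-04 03:38 UTC ≤ query < 2026-04-25 07:51 UTC
8·60 + 15 + 405 = 900 min
900 = 0·1440 + 900; 900 = 15·60 + 0 → 15:00, same day
→ 2026-01-04 15:00 VHP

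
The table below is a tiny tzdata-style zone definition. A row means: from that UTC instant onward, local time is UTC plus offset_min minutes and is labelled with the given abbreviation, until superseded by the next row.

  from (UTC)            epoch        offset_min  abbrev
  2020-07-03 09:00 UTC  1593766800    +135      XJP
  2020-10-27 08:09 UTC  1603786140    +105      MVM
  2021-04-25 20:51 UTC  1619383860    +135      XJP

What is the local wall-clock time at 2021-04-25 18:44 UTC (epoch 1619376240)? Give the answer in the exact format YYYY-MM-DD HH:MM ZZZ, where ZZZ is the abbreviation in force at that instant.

Query: 2021-04-25 18:44 UTC
Rule 2/3 (MVM, +01:45): 2020-10-27 08:09 UTC ≤ query < 2021-04-25 20:51 UTC
18·60 + 44 + 105 = 1229 min
1229 = 0·1440 + 1229; 1229 = 20·60 + 29 → 20:29, same day
→ 2021-04-25 20:29 MVM

2021-04-25 20:29 MVM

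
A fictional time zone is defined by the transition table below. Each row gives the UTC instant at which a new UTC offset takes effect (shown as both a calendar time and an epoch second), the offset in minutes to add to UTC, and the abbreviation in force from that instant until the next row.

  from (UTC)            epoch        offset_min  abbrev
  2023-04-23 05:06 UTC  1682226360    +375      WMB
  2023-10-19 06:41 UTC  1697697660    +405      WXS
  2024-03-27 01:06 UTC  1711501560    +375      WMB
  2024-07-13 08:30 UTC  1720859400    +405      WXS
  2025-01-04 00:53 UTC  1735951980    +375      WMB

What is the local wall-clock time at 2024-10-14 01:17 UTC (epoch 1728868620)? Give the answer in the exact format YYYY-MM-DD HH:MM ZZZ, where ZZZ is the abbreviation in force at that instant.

Query: 2024-10-14 01:17 UTC
Rule 4/5 (WXS, +06:45): 2024-07-13 08:30 UTC ≤ query < 2025-01-04 00:53 UTC
1·60 + 17 + 405 = 482 min
482 = 0·1440 + 482; 482 = 8·60 + 2 → 08:02, same day
→ 2024-10-14 08:02 WXS

2024-10-14 08:02 WXS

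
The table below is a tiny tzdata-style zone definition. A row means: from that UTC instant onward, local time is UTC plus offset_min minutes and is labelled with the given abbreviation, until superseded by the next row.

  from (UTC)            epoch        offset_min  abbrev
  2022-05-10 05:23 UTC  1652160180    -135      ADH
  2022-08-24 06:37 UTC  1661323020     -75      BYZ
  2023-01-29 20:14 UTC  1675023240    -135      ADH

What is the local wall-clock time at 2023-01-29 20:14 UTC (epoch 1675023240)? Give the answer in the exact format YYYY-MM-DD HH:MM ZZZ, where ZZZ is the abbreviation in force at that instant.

Query: 2023-01-29 20:14 UTC
Rule 3/3 (ADH, -02:15): 2023-01-29 20:14 UTC ≤ query < +∞
20·60 + 14 - 135 = 1079 min
1079 = 0·1440 + 1079; 1079 = 17·60 + 59 → 17:59, same day
→ 2023-01-29 17:59 ADH

2023-01-29 17:59 ADH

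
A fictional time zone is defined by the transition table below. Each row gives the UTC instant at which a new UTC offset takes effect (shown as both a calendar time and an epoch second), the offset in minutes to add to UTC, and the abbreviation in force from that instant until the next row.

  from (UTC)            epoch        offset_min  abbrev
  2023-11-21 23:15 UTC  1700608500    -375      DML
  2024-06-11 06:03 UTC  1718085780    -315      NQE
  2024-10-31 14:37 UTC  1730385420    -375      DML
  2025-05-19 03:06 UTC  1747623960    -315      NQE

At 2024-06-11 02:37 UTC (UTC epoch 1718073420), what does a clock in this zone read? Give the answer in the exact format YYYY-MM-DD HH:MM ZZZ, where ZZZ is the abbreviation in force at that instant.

Query: 2024-06-11 02:37 UTC
Rule 1/4 (DML, -06:15): 2023-11-21 23:15 UTC ≤ query < 2024-06-11 06:03 UTC
2·60 + 37 - 375 = -218 min
-218 = -1·1440 + 1222; 1222 = 20·60 + 22 → 20:22, 2024-06-11 - 1 day = 2024-06-10
→ 2024-06-10 20:22 DML

2024-06-10 20:22 DML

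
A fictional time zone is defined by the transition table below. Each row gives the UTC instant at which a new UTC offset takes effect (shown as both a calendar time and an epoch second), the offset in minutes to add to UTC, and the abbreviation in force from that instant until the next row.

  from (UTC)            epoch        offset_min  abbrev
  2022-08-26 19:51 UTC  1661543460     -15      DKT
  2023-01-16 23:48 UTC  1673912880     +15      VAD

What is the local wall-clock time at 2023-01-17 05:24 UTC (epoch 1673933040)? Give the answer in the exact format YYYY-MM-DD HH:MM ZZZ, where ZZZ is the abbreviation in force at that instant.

2023-01-17 05:39 VAD

Query: 2023-01-17 05:24 UTC
Rule 2/2 (VAD, +00:15): 2023-01-16 23:48 UTC ≤ query < +∞
5·60 + 24 + 15 = 339 min
339 = 0·1440 + 339; 339 = 5·60 + 39 → 05:39, same day
→ 2023-01-17 05:39 VAD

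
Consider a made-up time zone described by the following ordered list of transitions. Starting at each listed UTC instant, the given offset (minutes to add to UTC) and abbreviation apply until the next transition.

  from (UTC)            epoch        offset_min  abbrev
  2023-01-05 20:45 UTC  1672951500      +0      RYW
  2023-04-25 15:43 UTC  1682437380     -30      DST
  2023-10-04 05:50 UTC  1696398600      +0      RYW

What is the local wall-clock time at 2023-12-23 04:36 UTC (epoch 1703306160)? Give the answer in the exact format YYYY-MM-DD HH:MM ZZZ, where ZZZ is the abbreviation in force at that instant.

2023-12-23 04:36 RYW

Query: 2023-12-23 04:36 UTC
Rule 3/3 (RYW, +00:00): 2023-10-04 05:50 UTC ≤ query < +∞
4·60 + 36 + 0 = 276 min
276 = 0·1440 + 276; 276 = 4·60 + 36 → 04:36, same day
→ 2023-12-23 04:36 RYW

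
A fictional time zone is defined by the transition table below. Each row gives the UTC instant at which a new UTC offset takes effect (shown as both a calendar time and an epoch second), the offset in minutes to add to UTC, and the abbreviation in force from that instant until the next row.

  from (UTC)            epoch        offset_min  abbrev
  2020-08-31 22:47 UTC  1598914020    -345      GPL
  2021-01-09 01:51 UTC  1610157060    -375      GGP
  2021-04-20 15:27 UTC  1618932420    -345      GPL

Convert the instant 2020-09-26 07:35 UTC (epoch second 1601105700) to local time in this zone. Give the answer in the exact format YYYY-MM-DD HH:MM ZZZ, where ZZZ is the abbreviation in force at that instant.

2020-09-26 01:50 GPL

Query: 2020-09-26 07:35 UTC
Rule 1/3 (GPL, -05:45): 2020-08-31 22:47 UTC ≤ query < 2021-01-09 01:51 UTC
7·60 + 35 - 345 = 110 min
110 = 0·1440 + 110; 110 = 1·60 + 50 → 01:50, same day
→ 2020-09-26 01:50 GPL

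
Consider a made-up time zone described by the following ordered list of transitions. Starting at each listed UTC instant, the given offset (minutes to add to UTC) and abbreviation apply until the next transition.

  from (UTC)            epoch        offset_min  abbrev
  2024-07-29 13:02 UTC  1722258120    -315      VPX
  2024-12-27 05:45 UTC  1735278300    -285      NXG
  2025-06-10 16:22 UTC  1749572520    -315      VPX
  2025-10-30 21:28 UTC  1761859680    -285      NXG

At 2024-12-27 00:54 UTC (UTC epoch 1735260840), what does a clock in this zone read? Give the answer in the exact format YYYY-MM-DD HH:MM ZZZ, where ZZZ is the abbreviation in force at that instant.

Query: 2024-12-27 00:54 UTC
Rule 1/4 (VPX, -05:15): 2024-07-29 13:02 UTC ≤ query < 2024-12-27 05:45 UTC
0·60 + 54 - 315 = -261 min
-261 = -1·1440 + 1179; 1179 = 19·60 + 39 → 19:39, 2024-12-27 - 1 day = 2024-12-26
→ 2024-12-26 19:39 VPX

2024-12-26 19:39 VPX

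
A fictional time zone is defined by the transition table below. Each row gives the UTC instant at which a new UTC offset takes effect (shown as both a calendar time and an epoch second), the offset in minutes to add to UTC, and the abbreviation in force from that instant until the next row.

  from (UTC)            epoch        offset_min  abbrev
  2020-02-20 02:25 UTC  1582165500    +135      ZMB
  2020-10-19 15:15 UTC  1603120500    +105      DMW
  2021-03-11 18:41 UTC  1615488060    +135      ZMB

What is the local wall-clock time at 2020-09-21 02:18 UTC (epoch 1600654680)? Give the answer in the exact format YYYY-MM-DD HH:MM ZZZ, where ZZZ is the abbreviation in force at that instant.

Query: 2020-09-21 02:18 UTC
Rule 1/3 (ZMB, +02:15): 2020-02-20 02:25 UTC ≤ query < 2020-10-19 15:15 UTC
2·60 + 18 + 135 = 273 min
273 = 0·1440 + 273; 273 = 4·60 + 33 → 04:33, same day
→ 2020-09-21 04:33 ZMB

2020-09-21 04:33 ZMB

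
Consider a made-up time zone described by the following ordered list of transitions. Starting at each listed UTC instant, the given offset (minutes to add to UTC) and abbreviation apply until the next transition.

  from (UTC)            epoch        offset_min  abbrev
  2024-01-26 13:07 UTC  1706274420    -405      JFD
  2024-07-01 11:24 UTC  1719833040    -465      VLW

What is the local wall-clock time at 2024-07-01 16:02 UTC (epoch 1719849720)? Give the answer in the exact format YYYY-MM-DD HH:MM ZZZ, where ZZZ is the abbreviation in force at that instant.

2024-07-01 08:17 VLW

Query: 2024-07-01 16:02 UTC
Rule 2/2 (VLW, -07:45): 2024-07-01 11:24 UTC ≤ query < +∞
16·60 + 2 - 465 = 497 min
497 = 0·1440 + 497; 497 = 8·60 + 17 → 08:17, same day
→ 2024-07-01 08:17 VLW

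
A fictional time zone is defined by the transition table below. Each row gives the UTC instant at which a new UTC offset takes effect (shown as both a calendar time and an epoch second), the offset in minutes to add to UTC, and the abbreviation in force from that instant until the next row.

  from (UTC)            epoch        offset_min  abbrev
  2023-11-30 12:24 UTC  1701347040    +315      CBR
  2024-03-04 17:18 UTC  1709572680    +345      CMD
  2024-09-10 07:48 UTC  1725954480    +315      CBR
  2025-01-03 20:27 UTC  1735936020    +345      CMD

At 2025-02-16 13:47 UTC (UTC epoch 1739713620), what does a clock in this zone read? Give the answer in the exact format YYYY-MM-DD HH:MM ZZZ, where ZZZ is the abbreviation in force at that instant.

Query: 2025-02-16 13:47 UTC
Rule 4/4 (CMD, +05:45): 2025-01-03 20:27 UTC ≤ query < +∞
13·60 + 47 + 345 = 1172 min
1172 = 0·1440 + 1172; 1172 = 19·60 + 32 → 19:32, same day
→ 2025-02-16 19:32 CMD

2025-02-16 19:32 CMD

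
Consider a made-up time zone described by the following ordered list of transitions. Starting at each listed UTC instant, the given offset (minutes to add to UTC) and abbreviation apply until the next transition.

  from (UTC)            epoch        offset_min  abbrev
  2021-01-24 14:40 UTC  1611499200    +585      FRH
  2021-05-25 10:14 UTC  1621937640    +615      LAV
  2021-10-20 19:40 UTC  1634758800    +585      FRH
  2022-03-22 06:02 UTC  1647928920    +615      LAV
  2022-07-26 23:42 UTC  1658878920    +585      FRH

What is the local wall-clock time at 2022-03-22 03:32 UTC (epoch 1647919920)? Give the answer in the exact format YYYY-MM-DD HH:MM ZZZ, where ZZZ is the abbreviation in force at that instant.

Query: 2022-03-22 03:32 UTC
Rule 3/5 (FRH, +09:45): 2021-10-20 19:40 UTC ≤ query < 2022-03-22 06:02 UTC
3·60 + 32 + 585 = 797 min
797 = 0·1440 + 797; 797 = 13·60 + 17 → 13:17, same day
→ 2022-03-22 13:17 FRH

2022-03-22 13:17 FRH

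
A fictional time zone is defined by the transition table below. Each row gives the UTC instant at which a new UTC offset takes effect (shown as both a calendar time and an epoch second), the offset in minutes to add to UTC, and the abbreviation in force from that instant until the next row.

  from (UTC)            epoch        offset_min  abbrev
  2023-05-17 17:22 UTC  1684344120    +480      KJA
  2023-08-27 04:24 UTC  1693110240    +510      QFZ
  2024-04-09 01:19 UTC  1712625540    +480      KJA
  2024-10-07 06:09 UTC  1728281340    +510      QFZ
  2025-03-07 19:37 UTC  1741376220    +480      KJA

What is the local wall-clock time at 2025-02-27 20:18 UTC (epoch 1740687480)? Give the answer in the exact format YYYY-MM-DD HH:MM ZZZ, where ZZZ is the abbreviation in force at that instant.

Query: 2025-02-27 20:18 UTC
Rule 4/5 (QFZ, +08:30): 2024-10-07 06:09 UTC ≤ query < 2025-03-07 19:37 UTC
20·60 + 18 + 510 = 1728 min
1728 = 1·1440 + 288; 288 = 4·60 + 48 → 04:48, 2025-02-27 + 1 day = 2025-02-28
→ 2025-02-28 04:48 QFZ

2025-02-28 04:48 QFZ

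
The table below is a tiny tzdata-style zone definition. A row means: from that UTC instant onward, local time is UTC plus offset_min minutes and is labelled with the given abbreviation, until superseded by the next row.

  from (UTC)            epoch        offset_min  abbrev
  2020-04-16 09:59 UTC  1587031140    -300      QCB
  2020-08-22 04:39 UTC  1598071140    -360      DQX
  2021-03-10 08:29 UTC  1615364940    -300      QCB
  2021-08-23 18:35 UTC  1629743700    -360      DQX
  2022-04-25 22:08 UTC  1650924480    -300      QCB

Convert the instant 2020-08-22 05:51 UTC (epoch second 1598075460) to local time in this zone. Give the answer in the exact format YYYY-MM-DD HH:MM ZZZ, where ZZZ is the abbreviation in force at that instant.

Query: 2020-08-22 05:51 UTC
Rule 2/5 (DQX, -06:00): 2020-08-22 04:39 UTC ≤ query < 2021-03-10 08:29 UTC
5·60 + 51 - 360 = -9 min
-9 = -1·1440 + 1431; 1431 = 23·60 + 51 → 23:51, 2020-08-22 - 1 day = 2020-08-21
→ 2020-08-21 23:51 DQX

2020-08-21 23:51 DQX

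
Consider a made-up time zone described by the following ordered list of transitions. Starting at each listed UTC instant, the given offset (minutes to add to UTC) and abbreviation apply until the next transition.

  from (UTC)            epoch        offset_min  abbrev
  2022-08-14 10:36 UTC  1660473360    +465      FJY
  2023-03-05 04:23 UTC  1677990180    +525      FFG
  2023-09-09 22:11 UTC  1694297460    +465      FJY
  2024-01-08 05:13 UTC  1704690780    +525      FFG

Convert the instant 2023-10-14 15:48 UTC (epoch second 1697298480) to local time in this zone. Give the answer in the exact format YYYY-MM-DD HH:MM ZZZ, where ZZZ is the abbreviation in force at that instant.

Query: 2023-10-14 15:48 UTC
Rule 3/4 (FJY, +07:45): 2023-09-09 22:11 UTC ≤ query < 2024-01-08 05:13 UTC
15·60 + 48 + 465 = 1413 min
1413 = 0·1440 + 1413; 1413 = 23·60 + 33 → 23:33, same day
→ 2023-10-14 23:33 FJY

2023-10-14 23:33 FJY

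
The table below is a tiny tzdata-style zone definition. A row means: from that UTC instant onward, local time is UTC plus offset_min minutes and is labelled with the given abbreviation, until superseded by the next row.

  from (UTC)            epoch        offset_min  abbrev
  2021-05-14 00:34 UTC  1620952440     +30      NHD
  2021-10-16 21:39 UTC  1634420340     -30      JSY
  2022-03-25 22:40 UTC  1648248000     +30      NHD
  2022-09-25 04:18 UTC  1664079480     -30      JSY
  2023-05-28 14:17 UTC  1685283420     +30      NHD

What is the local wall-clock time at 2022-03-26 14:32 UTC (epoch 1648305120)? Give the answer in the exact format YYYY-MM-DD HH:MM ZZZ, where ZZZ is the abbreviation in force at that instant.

2022-03-26 15:02 NHD

Query: 2022-03-26 14:32 UTC
Rule 3/5 (NHD, +00:30): 2022-03-25 22:40 UTC ≤ query < 2022-09-25 04:18 UTC
14·60 + 32 + 30 = 902 min
902 = 0·1440 + 902; 902 = 15·60 + 2 → 15:02, same day
→ 2022-03-26 15:02 NHD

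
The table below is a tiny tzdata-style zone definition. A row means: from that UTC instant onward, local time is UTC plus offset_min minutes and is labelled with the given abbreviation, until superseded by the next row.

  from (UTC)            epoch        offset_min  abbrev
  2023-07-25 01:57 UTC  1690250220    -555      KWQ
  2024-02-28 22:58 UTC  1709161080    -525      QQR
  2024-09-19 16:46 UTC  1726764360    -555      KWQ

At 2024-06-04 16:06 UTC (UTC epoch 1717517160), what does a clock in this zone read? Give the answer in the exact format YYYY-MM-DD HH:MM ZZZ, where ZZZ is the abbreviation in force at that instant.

2024-06-04 07:21 QQR

Query: 2024-06-04 16:06 UTC
Rule 2/3 (QQR, -08:45): 2024-02-28 22:58 UTC ≤ query < 2024-09-19 16:46 UTC
16·60 + 6 - 525 = 441 min
441 = 0·1440 + 441; 441 = 7·60 + 21 → 07:21, same day
→ 2024-06-04 07:21 QQR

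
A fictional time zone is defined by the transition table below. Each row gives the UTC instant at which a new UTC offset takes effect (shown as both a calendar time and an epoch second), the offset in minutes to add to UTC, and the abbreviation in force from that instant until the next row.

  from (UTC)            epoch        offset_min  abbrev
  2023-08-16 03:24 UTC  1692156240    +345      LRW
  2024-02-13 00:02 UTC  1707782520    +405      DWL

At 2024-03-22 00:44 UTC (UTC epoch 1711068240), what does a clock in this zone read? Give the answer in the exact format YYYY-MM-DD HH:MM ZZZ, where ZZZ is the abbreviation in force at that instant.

Query: 2024-03-22 00:44 UTC
Rule 2/2 (DWL, +06:45): 2024-02-13 00:02 UTC ≤ query < +∞
0·60 + 44 + 405 = 449 min
449 = 0·1440 + 449; 449 = 7·60 + 29 → 07:29, same day
→ 2024-03-22 07:29 DWL

2024-03-22 07:29 DWL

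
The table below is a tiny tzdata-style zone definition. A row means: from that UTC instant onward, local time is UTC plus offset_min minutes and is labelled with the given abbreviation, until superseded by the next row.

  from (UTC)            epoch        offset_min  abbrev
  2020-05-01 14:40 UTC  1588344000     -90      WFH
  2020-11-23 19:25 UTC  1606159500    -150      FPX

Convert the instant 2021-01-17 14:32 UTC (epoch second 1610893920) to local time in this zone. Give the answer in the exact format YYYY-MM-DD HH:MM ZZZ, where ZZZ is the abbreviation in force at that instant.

2021-01-17 12:02 FPX

Query: 2021-01-17 14:32 UTC
Rule 2/2 (FPX, -02:30): 2020-11-23 19:25 UTC ≤ query < +∞
14·60 + 32 - 150 = 722 min
722 = 0·1440 + 722; 722 = 12·60 + 2 → 12:02, same day
→ 2021-01-17 12:02 FPX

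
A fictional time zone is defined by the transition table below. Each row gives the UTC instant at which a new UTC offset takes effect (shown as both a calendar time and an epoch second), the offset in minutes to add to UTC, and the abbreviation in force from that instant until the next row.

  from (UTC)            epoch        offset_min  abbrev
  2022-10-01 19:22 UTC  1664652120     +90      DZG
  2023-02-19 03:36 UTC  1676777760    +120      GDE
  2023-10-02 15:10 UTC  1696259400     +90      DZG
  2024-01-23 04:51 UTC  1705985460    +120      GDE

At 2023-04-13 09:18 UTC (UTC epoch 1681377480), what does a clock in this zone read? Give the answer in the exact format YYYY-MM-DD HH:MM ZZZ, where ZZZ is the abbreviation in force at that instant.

2023-04-13 11:18 GDE

Query: 2023-04-13 09:18 UTC
Rule 2/4 (GDE, +02:00): 2023-02-19 03:36 UTC ≤ query < 2023-10-02 15:10 UTC
9·60 + 18 + 120 = 678 min
678 = 0·1440 + 678; 678 = 11·60 + 18 → 11:18, same day
→ 2023-04-13 11:18 GDE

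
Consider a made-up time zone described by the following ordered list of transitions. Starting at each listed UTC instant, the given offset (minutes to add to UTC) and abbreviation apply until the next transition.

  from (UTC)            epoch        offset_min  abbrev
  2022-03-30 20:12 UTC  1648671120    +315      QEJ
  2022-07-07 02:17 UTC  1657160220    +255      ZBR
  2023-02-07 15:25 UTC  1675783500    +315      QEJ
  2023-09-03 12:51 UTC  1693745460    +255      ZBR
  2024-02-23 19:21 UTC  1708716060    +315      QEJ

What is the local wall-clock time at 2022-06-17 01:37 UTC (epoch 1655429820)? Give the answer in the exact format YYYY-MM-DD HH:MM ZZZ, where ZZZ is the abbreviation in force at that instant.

2022-06-17 06:52 QEJ

Query: 2022-06-17 01:37 UTC
Rule 1/5 (QEJ, +05:15): 2022-03-30 20:12 UTC ≤ query < 2022-07-07 02:17 UTC
1·60 + 37 + 315 = 412 min
412 = 0·1440 + 412; 412 = 6·60 + 52 → 06:52, same day
→ 2022-06-17 06:52 QEJ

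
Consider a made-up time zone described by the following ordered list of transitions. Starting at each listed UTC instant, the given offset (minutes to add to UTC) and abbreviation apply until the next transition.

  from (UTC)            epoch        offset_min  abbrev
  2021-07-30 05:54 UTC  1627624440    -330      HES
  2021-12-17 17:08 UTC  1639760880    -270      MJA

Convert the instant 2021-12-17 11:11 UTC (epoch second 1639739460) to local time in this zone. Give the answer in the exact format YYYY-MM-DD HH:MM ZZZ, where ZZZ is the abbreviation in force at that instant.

2021-12-17 05:41 HES

Query: 2021-12-17 11:11 UTC
Rule 1/2 (HES, -05:30): 2021-07-30 05:54 UTC ≤ query < 2021-12-17 17:08 UTC
11·60 + 11 - 330 = 341 min
341 = 0·1440 + 341; 341 = 5·60 + 41 → 05:41, same day
→ 2021-12-17 05:41 HES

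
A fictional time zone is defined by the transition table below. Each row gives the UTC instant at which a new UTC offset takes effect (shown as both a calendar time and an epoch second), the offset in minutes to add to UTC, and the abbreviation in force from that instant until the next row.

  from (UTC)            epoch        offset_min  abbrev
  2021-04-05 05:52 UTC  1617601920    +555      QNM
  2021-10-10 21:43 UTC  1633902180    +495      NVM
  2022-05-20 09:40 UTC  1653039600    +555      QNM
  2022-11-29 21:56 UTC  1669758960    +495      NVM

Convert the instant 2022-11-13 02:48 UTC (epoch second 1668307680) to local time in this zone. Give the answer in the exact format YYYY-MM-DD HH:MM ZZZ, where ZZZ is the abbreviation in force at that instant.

Query: 2022-11-13 02:48 UTC
Rule 3/4 (QNM, +09:15): 2022-05-20 09:40 UTC ≤ query < 2022-11-29 21:56 UTC
2·60 + 48 + 555 = 723 min
723 = 0·1440 + 723; 723 = 12·60 + 3 → 12:03, same day
→ 2022-11-13 12:03 QNM

2022-11-13 12:03 QNM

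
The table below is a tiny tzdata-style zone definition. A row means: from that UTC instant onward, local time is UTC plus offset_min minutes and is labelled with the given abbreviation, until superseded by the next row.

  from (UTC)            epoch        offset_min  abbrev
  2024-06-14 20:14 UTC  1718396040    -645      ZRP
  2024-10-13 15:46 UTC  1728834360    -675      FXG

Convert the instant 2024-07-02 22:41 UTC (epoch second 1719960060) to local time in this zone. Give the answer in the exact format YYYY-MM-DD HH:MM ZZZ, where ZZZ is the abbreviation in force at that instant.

Query: 2024-07-02 22:41 UTC
Rule 1/2 (ZRP, -10:45): 2024-06-14 20:14 UTC ≤ query < 2024-10-13 15:46 UTC
22·60 + 41 - 645 = 716 min
716 = 0·1440 + 716; 716 = 11·60 + 56 → 11:56, same day
→ 2024-07-02 11:56 ZRP

2024-07-02 11:56 ZRP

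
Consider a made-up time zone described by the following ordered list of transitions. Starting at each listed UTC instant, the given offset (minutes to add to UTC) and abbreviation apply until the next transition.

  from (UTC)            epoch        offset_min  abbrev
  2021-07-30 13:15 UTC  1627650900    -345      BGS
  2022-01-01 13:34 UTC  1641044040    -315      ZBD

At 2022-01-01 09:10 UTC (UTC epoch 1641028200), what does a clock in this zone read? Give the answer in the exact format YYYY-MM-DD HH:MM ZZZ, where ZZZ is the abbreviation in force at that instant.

Query: 2022-01-01 09:10 UTC
Rule 1/2 (BGS, -05:45): 2021-07-30 13:15 UTC ≤ query < 2022-01-01 13:34 UTC
9·60 + 10 - 345 = 205 min
205 = 0·1440 + 205; 205 = 3·60 + 25 → 03:25, same day
→ 2022-01-01 03:25 BGS

2022-01-01 03:25 BGS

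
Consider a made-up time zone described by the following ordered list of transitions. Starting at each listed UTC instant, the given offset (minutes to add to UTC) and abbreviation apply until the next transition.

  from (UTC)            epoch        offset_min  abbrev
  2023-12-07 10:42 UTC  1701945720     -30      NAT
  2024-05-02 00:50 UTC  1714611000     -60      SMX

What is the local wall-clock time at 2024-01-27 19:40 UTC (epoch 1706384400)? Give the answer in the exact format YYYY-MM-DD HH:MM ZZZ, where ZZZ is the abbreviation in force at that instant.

2024-01-27 19:10 NAT

Query: 2024-01-27 19:40 UTC
Rule 1/2 (NAT, -00:30): 2023-12-07 10:42 UTC ≤ query < 2024-05-02 00:50 UTC
19·60 + 40 - 30 = 1150 min
1150 = 0·1440 + 1150; 1150 = 19·60 + 10 → 19:10, same day
→ 2024-01-27 19:10 NAT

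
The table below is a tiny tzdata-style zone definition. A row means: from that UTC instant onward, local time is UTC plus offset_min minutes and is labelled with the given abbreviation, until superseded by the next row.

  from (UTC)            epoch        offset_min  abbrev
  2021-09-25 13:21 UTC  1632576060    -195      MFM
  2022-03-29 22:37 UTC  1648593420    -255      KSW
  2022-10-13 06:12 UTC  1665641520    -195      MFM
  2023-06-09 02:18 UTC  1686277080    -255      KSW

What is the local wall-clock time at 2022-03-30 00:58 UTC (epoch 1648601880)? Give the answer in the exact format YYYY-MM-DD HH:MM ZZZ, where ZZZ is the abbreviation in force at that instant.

2022-03-29 20:43 KSW

Query: 2022-03-30 00:58 UTC
Rule 2/4 (KSW, -04:15): 2022-03-29 22:37 UTC ≤ query < 2022-10-13 06:12 UTC
0·60 + 58 - 255 = -197 min
-197 = -1·1440 + 1243; 1243 = 20·60 + 43 → 20:43, 2022-03-30 - 1 day = 2022-03-29
→ 2022-03-29 20:43 KSW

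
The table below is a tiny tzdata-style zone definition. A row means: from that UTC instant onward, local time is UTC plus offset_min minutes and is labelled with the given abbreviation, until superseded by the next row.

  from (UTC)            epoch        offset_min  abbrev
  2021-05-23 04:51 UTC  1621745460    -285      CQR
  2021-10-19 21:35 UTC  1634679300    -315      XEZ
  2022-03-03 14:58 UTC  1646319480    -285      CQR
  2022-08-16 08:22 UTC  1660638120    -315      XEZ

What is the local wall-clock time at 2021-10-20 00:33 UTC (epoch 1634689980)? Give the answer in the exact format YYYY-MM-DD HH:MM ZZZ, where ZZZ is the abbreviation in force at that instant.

Query: 2021-10-20 00:33 UTC
Rule 2/4 (XEZ, -05:15): 2021-10-19 21:35 UTC ≤ query < 2022-03-03 14:58 UTC
0·60 + 33 - 315 = -282 min
-282 = -1·1440 + 1158; 1158 = 19·60 + 18 → 19:18, 2021-10-20 - 1 day = 2021-10-19
→ 2021-10-19 19:18 XEZ

2021-10-19 19:18 XEZ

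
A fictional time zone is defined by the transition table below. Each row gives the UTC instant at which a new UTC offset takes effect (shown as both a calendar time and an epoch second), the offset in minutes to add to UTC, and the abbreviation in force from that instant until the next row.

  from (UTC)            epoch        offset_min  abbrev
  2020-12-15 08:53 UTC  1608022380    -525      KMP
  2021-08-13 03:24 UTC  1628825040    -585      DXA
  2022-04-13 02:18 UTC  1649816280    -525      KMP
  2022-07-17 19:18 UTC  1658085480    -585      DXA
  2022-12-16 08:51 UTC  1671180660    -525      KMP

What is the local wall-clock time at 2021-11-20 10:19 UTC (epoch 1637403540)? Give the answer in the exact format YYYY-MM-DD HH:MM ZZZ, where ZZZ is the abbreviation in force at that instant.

2021-11-20 00:34 DXA

Query: 2021-11-20 10:19 UTC
Rule 2/5 (DXA, -09:45): 2021-08-13 03:24 UTC ≤ query < 2022-04-13 02:18 UTC
10·60 + 19 - 585 = 34 min
34 = 0·1440 + 34; 34 = 0·60 + 34 → 00:34, same day
→ 2021-11-20 00:34 DXA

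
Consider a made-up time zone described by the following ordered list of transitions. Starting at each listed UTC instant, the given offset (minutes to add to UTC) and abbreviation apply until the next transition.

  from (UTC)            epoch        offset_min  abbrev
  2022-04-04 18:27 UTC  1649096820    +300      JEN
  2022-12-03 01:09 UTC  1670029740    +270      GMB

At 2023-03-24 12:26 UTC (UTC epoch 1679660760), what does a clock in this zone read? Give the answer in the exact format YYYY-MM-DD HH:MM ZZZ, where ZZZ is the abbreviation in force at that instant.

Query: 2023-03-24 12:26 UTC
Rule 2/2 (GMB, +04:30): 2022-12-03 01:09 UTC ≤ query < +∞
12·60 + 26 + 270 = 1016 min
1016 = 0·1440 + 1016; 1016 = 16·60 + 56 → 16:56, same day
→ 2023-03-24 16:56 GMB

2023-03-24 16:56 GMB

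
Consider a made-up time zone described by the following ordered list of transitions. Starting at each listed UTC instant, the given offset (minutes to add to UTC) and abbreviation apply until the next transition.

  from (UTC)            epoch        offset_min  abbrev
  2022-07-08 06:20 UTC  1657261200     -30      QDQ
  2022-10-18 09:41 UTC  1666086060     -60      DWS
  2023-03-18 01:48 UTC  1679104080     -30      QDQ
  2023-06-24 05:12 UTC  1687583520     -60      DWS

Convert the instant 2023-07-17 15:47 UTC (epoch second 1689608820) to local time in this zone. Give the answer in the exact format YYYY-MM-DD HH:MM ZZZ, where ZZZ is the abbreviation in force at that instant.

Query: 2023-07-17 15:47 UTC
Rule 4/4 (DWS, -01:00): 2023-06-24 05:12 UTC ≤ query < +∞
15·60 + 47 - 60 = 887 min
887 = 0·1440 + 887; 887 = 14·60 + 47 → 14:47, same day
→ 2023-07-17 14:47 DWS

2023-07-17 14:47 DWS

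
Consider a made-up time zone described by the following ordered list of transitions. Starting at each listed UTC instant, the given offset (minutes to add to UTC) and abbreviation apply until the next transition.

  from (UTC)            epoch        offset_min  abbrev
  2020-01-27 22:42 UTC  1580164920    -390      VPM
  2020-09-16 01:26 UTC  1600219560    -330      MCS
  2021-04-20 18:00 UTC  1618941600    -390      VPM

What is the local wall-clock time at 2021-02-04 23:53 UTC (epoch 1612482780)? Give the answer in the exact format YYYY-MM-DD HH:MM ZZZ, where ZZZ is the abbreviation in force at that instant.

2021-02-04 18:23 MCS

Query: 2021-02-04 23:53 UTC
Rule 2/3 (MCS, -05:30): 2020-09-16 01:26 UTC ≤ query < 2021-04-20 18:00 UTC
23·60 + 53 - 330 = 1103 min
1103 = 0·1440 + 1103; 1103 = 18·60 + 23 → 18:23, same day
→ 2021-02-04 18:23 MCS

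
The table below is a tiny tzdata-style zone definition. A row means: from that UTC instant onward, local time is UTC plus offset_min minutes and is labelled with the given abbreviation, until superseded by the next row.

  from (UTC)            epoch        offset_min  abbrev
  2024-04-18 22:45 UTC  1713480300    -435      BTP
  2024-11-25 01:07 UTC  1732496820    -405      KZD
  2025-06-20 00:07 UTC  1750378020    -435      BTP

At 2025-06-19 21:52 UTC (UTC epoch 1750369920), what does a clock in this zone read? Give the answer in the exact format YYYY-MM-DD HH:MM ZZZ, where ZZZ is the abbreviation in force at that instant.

Query: 2025-06-19 21:52 UTC
Rule 2/3 (KZD, -06:45): 2024-11-25 01:07 UTC ≤ query < 2025-06-20 00:07 UTC
21·60 + 52 - 405 = 907 min
907 = 0·1440 + 907; 907 = 15·60 + 7 → 15:07, same day
→ 2025-06-19 15:07 KZD

2025-06-19 15:07 KZD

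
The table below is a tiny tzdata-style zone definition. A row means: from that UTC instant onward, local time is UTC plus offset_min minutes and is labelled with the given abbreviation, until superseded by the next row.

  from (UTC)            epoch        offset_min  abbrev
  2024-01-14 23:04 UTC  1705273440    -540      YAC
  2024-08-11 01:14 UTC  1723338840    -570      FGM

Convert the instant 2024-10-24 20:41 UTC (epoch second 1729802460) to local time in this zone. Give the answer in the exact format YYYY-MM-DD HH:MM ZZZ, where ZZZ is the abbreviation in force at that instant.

2024-10-24 11:11 FGM

Query: 2024-10-24 20:41 UTC
Rule 2/2 (FGM, -09:30): 2024-08-11 01:14 UTC ≤ query < +∞
20·60 + 41 - 570 = 671 min
671 = 0·1440 + 671; 671 = 11·60 + 11 → 11:11, same day
→ 2024-10-24 11:11 FGM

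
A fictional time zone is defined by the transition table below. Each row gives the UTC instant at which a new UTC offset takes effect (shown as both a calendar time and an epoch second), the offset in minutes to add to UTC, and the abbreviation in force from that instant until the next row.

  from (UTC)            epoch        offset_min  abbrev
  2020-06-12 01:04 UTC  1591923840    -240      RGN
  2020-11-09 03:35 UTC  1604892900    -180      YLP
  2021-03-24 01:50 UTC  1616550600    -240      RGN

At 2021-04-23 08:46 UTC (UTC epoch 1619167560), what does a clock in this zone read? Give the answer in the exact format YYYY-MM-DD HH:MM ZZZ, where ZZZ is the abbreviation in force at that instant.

2021-04-23 04:46 RGN

Query: 2021-04-23 08:46 UTC
Rule 3/3 (RGN, -04:00): 2021-03-24 01:50 UTC ≤ query < +∞
8·60 + 46 - 240 = 286 min
286 = 0·1440 + 286; 286 = 4·60 + 46 → 04:46, same day
→ 2021-04-23 04:46 RGN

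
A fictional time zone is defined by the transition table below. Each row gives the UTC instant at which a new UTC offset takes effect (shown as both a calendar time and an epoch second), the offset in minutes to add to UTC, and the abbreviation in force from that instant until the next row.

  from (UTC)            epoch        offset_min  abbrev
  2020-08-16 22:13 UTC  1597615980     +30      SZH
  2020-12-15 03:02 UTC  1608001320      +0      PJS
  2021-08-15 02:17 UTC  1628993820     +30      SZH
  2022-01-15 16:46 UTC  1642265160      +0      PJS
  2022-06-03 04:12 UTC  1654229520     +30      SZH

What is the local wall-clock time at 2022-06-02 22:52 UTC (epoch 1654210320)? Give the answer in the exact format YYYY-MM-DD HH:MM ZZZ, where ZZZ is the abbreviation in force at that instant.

Query: 2022-06-02 22:52 UTC
Rule 4/5 (PJS, +00:00): 2022-01-15 16:46 UTC ≤ query < 2022-06-03 04:12 UTC
22·60 + 52 + 0 = 1372 min
1372 = 0·1440 + 1372; 1372 = 22·60 + 52 → 22:52, same day
→ 2022-06-02 22:52 PJS

2022-06-02 22:52 PJS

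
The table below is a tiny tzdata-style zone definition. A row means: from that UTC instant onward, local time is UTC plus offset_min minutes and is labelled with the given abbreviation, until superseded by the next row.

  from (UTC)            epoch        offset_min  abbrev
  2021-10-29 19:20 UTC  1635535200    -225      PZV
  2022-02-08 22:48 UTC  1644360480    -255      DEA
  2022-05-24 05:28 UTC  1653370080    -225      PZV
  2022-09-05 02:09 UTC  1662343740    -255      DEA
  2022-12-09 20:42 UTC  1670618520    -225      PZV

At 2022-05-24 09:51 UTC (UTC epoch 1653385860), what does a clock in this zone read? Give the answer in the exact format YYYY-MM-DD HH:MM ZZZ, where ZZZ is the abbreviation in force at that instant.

Query: 2022-05-24 09:51 UTC
Rule 3/5 (PZV, -03:45): 2022-05-24 05:28 UTC ≤ query < 2022-09-05 02:09 UTC
9·60 + 51 - 225 = 366 min
366 = 0·1440 + 366; 366 = 6·60 + 6 → 06:06, same day
→ 2022-05-24 06:06 PZV

2022-05-24 06:06 PZV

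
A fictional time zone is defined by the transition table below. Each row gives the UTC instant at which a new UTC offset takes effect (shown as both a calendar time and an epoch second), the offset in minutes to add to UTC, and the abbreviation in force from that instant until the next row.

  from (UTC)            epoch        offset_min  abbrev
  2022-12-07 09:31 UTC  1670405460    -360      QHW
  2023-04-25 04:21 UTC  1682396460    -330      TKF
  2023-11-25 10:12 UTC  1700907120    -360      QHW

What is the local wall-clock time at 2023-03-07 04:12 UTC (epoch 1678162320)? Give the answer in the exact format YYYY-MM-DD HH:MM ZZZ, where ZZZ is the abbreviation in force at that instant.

2023-03-06 22:12 QHW

Query: 2023-03-07 04:12 UTC
Rule 1/3 (QHW, -06:00): 2022-12-07 09:31 UTC ≤ query < 2023-04-25 04:21 UTC
4·60 + 12 - 360 = -108 min
-108 = -1·1440 + 1332; 1332 = 22·60 + 12 → 22:12, 2023-03-07 - 1 day = 2023-03-06
→ 2023-03-06 22:12 QHW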